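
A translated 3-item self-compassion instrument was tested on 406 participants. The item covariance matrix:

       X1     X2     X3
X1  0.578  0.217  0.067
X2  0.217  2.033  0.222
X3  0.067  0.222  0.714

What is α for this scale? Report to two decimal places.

α = 0.35

Σσ²ᵢ = 0.578 + 2.033 + 0.714 = 3.325
Sum of off-diagonal covariances = 0.506
total variance = 3.325 + 2 × 0.506 = 4.337
α = (k/(k−1))·(1 − Σσ²ᵢ/total variance) = (3/2)·(1 − 3.325/4.337) = 0.35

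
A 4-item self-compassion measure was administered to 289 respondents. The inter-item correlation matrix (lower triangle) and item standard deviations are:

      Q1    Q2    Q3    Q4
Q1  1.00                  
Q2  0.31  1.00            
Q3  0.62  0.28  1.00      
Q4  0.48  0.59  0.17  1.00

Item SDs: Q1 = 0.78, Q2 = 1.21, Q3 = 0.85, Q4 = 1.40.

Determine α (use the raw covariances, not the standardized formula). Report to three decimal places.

Σσ²ᵢ = 0.78² + 1.21² + 0.85² + 1.40² = 4.7550
Covariances σ_ij = r_ij · s_i · s_j:
  σ(Q1,Q2) = 0.31 × 0.78 × 1.21 = 0.2926
  σ(Q1,Q3) = 0.62 × 0.78 × 0.85 = 0.4111
  σ(Q1,Q4) = 0.48 × 0.78 × 1.40 = 0.5242
  σ(Q2,Q3) = 0.28 × 1.21 × 0.85 = 0.2880
  σ(Q2,Q4) = 0.59 × 1.21 × 1.40 = 0.9995
  σ(Q3,Q4) = 0.17 × 0.85 × 1.40 = 0.2023
σ²_T = Σσ²ᵢ + 2·Σσ_ij = 4.7550 + 2 × 2.7177 = 10.1904
α = (4/3)·(1 − 4.7550/10.1904) = 0.711

α = 0.711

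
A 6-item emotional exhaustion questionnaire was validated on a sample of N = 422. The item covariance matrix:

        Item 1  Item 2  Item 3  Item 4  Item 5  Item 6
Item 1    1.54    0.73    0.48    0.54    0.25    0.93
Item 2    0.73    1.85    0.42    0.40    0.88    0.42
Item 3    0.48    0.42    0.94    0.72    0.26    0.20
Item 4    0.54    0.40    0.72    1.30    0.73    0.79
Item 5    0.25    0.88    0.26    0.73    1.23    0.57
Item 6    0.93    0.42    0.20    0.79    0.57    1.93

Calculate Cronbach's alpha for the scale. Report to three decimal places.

α = 0.785

Σσ²ᵢ = 1.54 + 1.85 + 0.94 + 1.30 + 1.23 + 1.93 = 8.79
Sum of the distinct covariances = 8.32
σ²_total = 8.79 + 2 × 8.32 = 25.43
α = (k/(k−1))·(1 − Σσ²ᵢ/σ²_total) = (6/5)·(1 − 8.79/25.43) = 0.785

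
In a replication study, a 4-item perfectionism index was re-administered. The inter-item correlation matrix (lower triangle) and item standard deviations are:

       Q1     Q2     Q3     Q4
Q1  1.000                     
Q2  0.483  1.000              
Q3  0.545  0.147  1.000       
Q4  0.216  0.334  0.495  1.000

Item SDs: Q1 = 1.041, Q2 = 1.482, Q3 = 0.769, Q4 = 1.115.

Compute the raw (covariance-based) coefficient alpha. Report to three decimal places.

coefficient alpha = 0.669

Σσ²ᵢ = 1.041² + 1.482² + 0.769² + 1.115² = 5.1146
Covariances σ_ij = r_ij · s_i · s_j:
  σ(Q1,Q2) = 0.483 × 1.041 × 1.482 = 0.7452
  σ(Q1,Q3) = 0.545 × 1.041 × 0.769 = 0.4363
  σ(Q1,Q4) = 0.216 × 1.041 × 1.115 = 0.2507
  σ(Q2,Q3) = 0.147 × 1.482 × 0.769 = 0.1675
  σ(Q2,Q4) = 0.334 × 1.482 × 1.115 = 0.5519
  σ(Q3,Q4) = 0.495 × 0.769 × 1.115 = 0.4244
σ²_T = Σσ²ᵢ + 2·Σσ_ij = 5.1146 + 2 × 2.5760 = 10.2666
α = (4/3)·(1 − 5.1146/10.2666) = 0.669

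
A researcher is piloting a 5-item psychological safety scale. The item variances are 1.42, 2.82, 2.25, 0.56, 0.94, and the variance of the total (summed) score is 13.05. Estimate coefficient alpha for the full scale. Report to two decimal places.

α = 0.48

sum of item variances = 1.42 + 2.82 + 2.25 + 0.56 + 0.94 = 7.99
α = (k/(k−1))·(1 − sum of item variances/σ²_T) = (5/4)·(1 − 7.99/13.05) = 0.48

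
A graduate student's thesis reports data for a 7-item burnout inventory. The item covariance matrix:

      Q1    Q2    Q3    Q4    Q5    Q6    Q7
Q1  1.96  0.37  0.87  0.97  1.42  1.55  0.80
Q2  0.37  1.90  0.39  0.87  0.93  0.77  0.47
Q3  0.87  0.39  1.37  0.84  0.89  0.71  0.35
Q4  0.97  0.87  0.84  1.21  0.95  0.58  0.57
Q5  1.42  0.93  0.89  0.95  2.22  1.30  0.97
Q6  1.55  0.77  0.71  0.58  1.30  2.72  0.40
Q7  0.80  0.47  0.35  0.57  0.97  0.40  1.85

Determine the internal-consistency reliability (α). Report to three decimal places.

α = 0.839

Σσ²ᵢ = 1.96 + 1.90 + 1.37 + 1.21 + 2.22 + 2.72 + 1.85 = 13.23
Sum of the distinct covariances = 16.97
total variance = 13.23 + 2 × 16.97 = 47.17
α = (k/(k−1))·(1 − Σσ²ᵢ/total variance) = (7/6)·(1 − 13.23/47.17) = 0.839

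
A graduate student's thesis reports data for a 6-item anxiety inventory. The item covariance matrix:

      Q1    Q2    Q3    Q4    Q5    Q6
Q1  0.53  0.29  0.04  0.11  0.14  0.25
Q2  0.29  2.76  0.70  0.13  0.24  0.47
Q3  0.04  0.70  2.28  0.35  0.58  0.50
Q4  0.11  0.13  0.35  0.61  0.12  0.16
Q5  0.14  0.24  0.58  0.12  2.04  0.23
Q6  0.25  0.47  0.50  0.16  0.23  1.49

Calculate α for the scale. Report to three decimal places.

ΣVar(i) = 0.53 + 2.76 + 2.28 + 0.61 + 2.04 + 1.49 = 9.71
Sum of off-diagonal covariances = 4.31
total variance = 9.71 + 2 × 4.31 = 18.33
α = (k/(k−1))·(1 − ΣVar(i)/total variance) = (6/5)·(1 − 9.71/18.33) = 0.564

α = 0.564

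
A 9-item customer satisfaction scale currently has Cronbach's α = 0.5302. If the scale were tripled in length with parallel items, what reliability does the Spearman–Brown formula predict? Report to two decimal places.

Length factor m = 3
α' = m·α / (1 + (m−1)·α)
   = 3 × 0.5302 / (1 + (3 − 1) × 0.5302)
   = 1.5906 / 2.0604 = 0.77

predicted reliability = 0.77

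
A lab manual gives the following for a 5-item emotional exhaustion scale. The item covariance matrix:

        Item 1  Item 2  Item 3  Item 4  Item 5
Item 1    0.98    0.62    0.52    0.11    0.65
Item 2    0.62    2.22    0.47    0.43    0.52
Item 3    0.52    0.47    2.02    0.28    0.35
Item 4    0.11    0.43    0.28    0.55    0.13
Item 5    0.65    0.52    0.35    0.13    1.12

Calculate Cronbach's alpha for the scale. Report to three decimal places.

α = 0.678

sum of item variances = 0.98 + 2.22 + 2.02 + 0.55 + 1.12 = 6.89
Sum of off-diagonal covariances = 4.08
total variance = 6.89 + 2 × 4.08 = 15.05
α = (k/(k−1))·(1 − sum of item variances/total variance) = (5/4)·(1 − 6.89/15.05) = 0.678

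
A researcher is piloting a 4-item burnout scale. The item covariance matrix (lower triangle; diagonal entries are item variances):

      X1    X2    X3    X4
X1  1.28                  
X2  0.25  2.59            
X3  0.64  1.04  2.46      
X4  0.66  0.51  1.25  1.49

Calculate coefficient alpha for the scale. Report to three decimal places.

Σσᵢ² = 1.28 + 2.59 + 2.46 + 1.49 = 7.82
Sum of off-diagonal covariances = 4.35
total variance = 7.82 + 2 × 4.35 = 16.52
α = (k/(k−1))·(1 − Σσᵢ²/total variance) = (4/3)·(1 − 7.82/16.52) = 0.702

α = 0.702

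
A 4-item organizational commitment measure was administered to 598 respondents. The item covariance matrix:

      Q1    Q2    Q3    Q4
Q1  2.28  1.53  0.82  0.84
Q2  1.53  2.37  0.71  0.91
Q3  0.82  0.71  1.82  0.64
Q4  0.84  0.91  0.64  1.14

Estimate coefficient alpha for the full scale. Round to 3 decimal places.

α = 0.785

ΣVar(i) = 2.28 + 2.37 + 1.82 + 1.14 = 7.61
Sum of off-diagonal covariances = 5.45
σ²_total = 7.61 + 2 × 5.45 = 18.51
α = (k/(k−1))·(1 − ΣVar(i)/σ²_total) = (4/3)·(1 − 7.61/18.51) = 0.785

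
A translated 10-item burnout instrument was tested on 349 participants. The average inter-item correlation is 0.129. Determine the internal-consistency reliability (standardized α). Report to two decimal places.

Standardized α = k·r̄ / (1 + (k−1)·r̄) = 10 × 0.129 / (1 + 9 × 0.129)
  = 1.2900 / 2.1610 = 0.60

standardized α = 0.60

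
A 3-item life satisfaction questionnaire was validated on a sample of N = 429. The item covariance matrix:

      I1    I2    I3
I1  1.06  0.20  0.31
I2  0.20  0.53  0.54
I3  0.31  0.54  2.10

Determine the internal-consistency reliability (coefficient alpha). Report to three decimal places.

α = 0.544

Σσᵢ² = 1.06 + 0.53 + 2.10 = 3.69
Sum of off-diagonal covariances = 1.05
σ²_T = 3.69 + 2 × 1.05 = 5.79
α = (k/(k−1))·(1 − Σσᵢ²/σ²_T) = (3/2)·(1 − 3.69/5.79) = 0.544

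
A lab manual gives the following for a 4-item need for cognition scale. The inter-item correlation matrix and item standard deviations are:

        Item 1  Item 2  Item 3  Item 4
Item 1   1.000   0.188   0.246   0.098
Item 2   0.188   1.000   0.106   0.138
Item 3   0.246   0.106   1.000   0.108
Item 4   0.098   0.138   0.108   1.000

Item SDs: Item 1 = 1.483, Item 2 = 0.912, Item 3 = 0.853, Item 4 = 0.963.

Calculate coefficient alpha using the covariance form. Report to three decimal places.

coefficient alpha = 0.398

Σσ²ᵢ = 1.483² + 0.912² + 0.853² + 0.963² = 4.6860
Covariances σ_ij = r_ij · s_i · s_j:
  σ(Item 1,Item 2) = 0.188 × 1.483 × 0.912 = 0.2543
  σ(Item 1,Item 3) = 0.246 × 1.483 × 0.853 = 0.3112
  σ(Item 1,Item 4) = 0.098 × 1.483 × 0.963 = 0.1400
  σ(Item 2,Item 3) = 0.106 × 0.912 × 0.853 = 0.0825
  σ(Item 2,Item 4) = 0.138 × 0.912 × 0.963 = 0.1212
  σ(Item 3,Item 4) = 0.108 × 0.853 × 0.963 = 0.0887
σ²_T = Σσ²ᵢ + 2·Σσ_ij = 4.6860 + 2 × 0.9979 = 6.6818
α = (4/3)·(1 − 4.6860/6.6818) = 0.398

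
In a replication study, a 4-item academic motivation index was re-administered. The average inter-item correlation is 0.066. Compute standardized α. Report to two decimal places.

standardized α = 0.22

Standardized α = k·r̄ / (1 + (k−1)·r̄) = 4 × 0.066 / (1 + 3 × 0.066)
  = 0.2640 / 1.1980 = 0.22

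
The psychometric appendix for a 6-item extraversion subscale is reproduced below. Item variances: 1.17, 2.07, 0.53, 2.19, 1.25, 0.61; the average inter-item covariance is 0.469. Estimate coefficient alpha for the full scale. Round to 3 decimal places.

Σσ²ᵢ = 1.17 + 2.07 + 0.53 + 2.19 + 1.25 + 0.61 = 7.82
Sum of the 15 distinct covariances = 15 × 0.469 = 7.035
σ²_T = Σσ²ᵢ + 2·Σcov = 7.82 + 2 × 7.035 = 21.890
α = (6/5)·(1 − 7.82/21.890) = 0.771

α = 0.771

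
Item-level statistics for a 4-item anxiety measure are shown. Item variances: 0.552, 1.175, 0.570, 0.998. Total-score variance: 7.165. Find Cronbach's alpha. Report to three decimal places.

α = 0.720

Σσᵢ² = 0.552 + 1.175 + 0.570 + 0.998 = 3.295
α = (k/(k−1))·(1 − Σσᵢ²/total variance) = (4/3)·(1 − 3.295/7.165) = 0.720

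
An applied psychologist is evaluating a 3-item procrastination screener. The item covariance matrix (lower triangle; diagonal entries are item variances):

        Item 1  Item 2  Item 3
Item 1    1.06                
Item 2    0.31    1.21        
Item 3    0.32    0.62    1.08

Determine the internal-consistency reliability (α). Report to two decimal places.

α = 0.64

Σσ²ᵢ = 1.06 + 1.21 + 1.08 = 3.35
Sum of the distinct covariances = 1.25
σ²_total = 3.35 + 2 × 1.25 = 5.85
α = (k/(k−1))·(1 − Σσ²ᵢ/σ²_total) = (3/2)·(1 − 3.35/5.85) = 0.64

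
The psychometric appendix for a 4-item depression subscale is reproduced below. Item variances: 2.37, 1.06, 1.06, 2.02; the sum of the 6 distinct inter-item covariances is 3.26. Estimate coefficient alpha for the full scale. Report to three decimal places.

Σσ²ᵢ = 2.37 + 1.06 + 1.06 + 2.02 = 6.51
Sum of distinct covariances = 3.26
total variance = Σσ²ᵢ + 2·Σcov = 6.51 + 2 × 3.26 = 13.03
α = (4/3)·(1 − 6.51/13.03) = 0.667

α = 0.667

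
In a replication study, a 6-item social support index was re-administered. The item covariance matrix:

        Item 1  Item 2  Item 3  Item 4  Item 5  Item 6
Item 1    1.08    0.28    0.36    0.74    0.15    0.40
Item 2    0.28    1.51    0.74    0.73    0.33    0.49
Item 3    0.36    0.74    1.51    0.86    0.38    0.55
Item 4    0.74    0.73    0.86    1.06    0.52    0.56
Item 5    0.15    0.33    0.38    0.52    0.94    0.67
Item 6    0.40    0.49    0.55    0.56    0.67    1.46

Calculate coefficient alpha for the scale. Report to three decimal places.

α = 0.807

sum of item variances = 1.08 + 1.51 + 1.51 + 1.06 + 0.94 + 1.46 = 7.56
Sum of off-diagonal covariances = 7.76
σ²_T = 7.56 + 2 × 7.76 = 23.08
α = (k/(k−1))·(1 − sum of item variances/σ²_T) = (6/5)·(1 − 7.56/23.08) = 0.807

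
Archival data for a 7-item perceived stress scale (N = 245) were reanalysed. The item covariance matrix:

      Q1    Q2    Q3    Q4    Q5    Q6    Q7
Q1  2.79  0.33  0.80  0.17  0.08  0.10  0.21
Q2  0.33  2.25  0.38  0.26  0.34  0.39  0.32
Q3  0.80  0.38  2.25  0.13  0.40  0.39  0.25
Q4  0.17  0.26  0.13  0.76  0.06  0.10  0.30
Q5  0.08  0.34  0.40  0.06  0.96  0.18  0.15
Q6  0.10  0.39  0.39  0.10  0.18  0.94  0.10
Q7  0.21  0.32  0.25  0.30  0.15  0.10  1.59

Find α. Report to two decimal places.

Σσ²ᵢ = 2.79 + 2.25 + 2.25 + 0.76 + 0.96 + 0.94 + 1.59 = 11.54
Sum of the distinct covariances = 5.44
total variance = 11.54 + 2 × 5.44 = 22.42
α = (k/(k−1))·(1 − Σσ²ᵢ/total variance) = (7/6)·(1 − 11.54/22.42) = 0.57

α = 0.57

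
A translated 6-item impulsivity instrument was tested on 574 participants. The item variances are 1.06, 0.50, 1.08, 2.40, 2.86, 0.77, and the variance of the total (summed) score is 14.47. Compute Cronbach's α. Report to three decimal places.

Cronbach's α = 0.481

Σσᵢ² = 1.06 + 0.50 + 1.08 + 2.40 + 2.86 + 0.77 = 8.67
α = (k/(k−1))·(1 − Σσᵢ²/σ²_T) = (6/5)·(1 − 8.67/14.47) = 0.481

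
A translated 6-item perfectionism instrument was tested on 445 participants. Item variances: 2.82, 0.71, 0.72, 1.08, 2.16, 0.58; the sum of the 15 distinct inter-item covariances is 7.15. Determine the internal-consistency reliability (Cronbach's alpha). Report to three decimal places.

Cronbach's alpha = 0.767

Σσᵢ² = 2.82 + 0.71 + 0.72 + 1.08 + 2.16 + 0.58 = 8.07
Sum of distinct covariances = 7.15
Var(T) = Σσᵢ² + 2·Σcov = 8.07 + 2 × 7.15 = 22.37
α = (6/5)·(1 − 8.07/22.37) = 0.767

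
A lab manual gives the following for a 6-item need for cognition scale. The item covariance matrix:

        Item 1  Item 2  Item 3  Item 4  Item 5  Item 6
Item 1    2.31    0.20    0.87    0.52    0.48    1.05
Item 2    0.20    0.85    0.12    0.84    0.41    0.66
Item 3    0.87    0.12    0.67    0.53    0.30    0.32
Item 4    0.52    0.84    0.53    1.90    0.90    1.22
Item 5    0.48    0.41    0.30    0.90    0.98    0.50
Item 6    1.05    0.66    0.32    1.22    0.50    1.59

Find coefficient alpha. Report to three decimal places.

ΣVar(i) = 2.31 + 0.85 + 0.67 + 1.90 + 0.98 + 1.59 = 8.30
Σ_{i<j} σ_ij = 8.92
Var(T) = 8.30 + 2 × 8.92 = 26.14
α = (k/(k−1))·(1 − ΣVar(i)/Var(T)) = (6/5)·(1 − 8.30/26.14) = 0.819

coefficient alpha = 0.819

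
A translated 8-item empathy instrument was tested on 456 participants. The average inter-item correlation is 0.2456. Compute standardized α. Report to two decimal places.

standardized α = 0.72

Standardized α = k·r̄ / (1 + (k−1)·r̄) = 8 × 0.2456 / (1 + 7 × 0.2456)
  = 1.9648 / 2.7192 = 0.72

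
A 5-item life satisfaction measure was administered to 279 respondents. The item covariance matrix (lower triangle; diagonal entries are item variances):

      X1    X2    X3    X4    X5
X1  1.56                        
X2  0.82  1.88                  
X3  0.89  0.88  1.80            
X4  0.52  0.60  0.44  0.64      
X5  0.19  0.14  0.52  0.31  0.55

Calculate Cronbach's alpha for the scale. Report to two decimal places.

Σσᵢ² = 1.56 + 1.88 + 1.80 + 0.64 + 0.55 = 6.43
Σ_{i<j} σ_ij = 5.31
σ²_T = 6.43 + 2 × 5.31 = 17.05
α = (k/(k−1))·(1 − Σσᵢ²/σ²_T) = (5/4)·(1 − 6.43/17.05) = 0.78

α = 0.78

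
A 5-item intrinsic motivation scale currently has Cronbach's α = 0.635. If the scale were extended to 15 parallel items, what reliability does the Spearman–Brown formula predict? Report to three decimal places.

Length factor m = 15/5 = 3.0000
α' = m·α / (1 + (m−1)·α)
   = 15/5 × 0.635 / (1 + (15/5 − 1) × 0.635)
   = 1.9050 / 2.2700 = 0.839

predicted reliability = 0.839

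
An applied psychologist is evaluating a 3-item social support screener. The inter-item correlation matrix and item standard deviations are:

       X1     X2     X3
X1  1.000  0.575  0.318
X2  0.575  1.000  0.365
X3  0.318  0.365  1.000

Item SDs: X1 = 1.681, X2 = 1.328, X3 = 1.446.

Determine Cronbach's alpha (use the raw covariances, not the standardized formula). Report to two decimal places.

Σσ²ᵢ = 1.681² + 1.328² + 1.446² = 6.6803
Covariances σ_ij = r_ij · s_i · s_j:
  σ(X1,X2) = 0.575 × 1.681 × 1.328 = 1.2836
  σ(X1,X3) = 0.318 × 1.681 × 1.446 = 0.7730
  σ(X2,X3) = 0.365 × 1.328 × 1.446 = 0.7009
σ²_T = Σσ²ᵢ + 2·Σσ_ij = 6.6803 + 2 × 2.7575 = 12.1953
α = (3/2)·(1 − 6.6803/12.1953) = 0.68

Cronbach's alpha = 0.68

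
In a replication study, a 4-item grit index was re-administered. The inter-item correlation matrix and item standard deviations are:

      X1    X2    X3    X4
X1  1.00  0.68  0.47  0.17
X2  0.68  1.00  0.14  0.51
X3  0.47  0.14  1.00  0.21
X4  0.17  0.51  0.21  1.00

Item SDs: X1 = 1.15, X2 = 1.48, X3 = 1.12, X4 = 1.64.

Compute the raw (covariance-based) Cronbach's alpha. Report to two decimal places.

α = 0.68

Σσ²ᵢ = 1.15² + 1.48² + 1.12² + 1.64² = 7.4569
Covariances σ_ij = r_ij · s_i · s_j:
  σ(X1,X2) = 0.68 × 1.15 × 1.48 = 1.1574
  σ(X1,X3) = 0.47 × 1.15 × 1.12 = 0.6054
  σ(X1,X4) = 0.17 × 1.15 × 1.64 = 0.3206
  σ(X2,X3) = 0.14 × 1.48 × 1.12 = 0.2321
  σ(X2,X4) = 0.51 × 1.48 × 1.64 = 1.2379
  σ(X3,X4) = 0.21 × 1.12 × 1.64 = 0.3857
σ²_T = Σσ²ᵢ + 2·Σσ_ij = 7.4569 + 2 × 3.9391 = 15.3351
α = (4/3)·(1 − 7.4569/15.3351) = 0.68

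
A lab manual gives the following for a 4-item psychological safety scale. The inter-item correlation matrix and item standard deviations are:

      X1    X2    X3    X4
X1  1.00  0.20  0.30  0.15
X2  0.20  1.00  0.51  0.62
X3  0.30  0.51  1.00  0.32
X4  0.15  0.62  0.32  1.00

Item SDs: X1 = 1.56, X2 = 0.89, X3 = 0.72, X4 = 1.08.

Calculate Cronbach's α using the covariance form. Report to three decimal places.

Σσ²ᵢ = 1.56² + 0.89² + 0.72² + 1.08² = 4.9105
Covariances σ_ij = r_ij · s_i · s_j:
  σ(X1,X2) = 0.20 × 1.56 × 0.89 = 0.2777
  σ(X1,X3) = 0.30 × 1.56 × 0.72 = 0.3370
  σ(X1,X4) = 0.15 × 1.56 × 1.08 = 0.2527
  σ(X2,X3) = 0.51 × 0.89 × 0.72 = 0.3268
  σ(X2,X4) = 0.62 × 0.89 × 1.08 = 0.5959
  σ(X3,X4) = 0.32 × 0.72 × 1.08 = 0.2488
σ²_T = Σσ²ᵢ + 2·Σσ_ij = 4.9105 + 2 × 2.0389 = 8.9883
α = (4/3)·(1 − 4.9105/8.9883) = 0.605

α = 0.605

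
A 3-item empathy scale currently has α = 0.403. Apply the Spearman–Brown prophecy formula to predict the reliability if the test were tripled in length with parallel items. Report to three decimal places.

predicted reliability = 0.669

Length factor m = 3
α' = m·α / (1 + (m−1)·α)
   = 3 × 0.403 / (1 + (3 − 1) × 0.403)
   = 1.2090 / 1.8060 = 0.669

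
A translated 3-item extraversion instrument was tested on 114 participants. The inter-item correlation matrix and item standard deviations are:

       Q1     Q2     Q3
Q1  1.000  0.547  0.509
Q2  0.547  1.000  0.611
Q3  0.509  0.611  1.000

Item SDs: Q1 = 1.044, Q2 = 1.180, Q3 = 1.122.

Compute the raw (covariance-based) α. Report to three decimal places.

Σσ²ᵢ = 1.044² + 1.180² + 1.122² = 3.7412
Covariances σ_ij = r_ij · s_i · s_j:
  σ(Q1,Q2) = 0.547 × 1.044 × 1.180 = 0.6739
  σ(Q1,Q3) = 0.509 × 1.044 × 1.122 = 0.5962
  σ(Q2,Q3) = 0.611 × 1.180 × 1.122 = 0.8089
σ²_T = Σσ²ᵢ + 2·Σσ_ij = 3.7412 + 2 × 2.0790 = 7.8992
α = (3/2)·(1 − 3.7412/7.8992) = 0.790

α = 0.790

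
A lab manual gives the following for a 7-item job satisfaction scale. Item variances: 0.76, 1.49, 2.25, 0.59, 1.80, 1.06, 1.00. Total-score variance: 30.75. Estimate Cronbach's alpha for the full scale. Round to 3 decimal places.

Σσᵢ² = 0.76 + 1.49 + 2.25 + 0.59 + 1.80 + 1.06 + 1.00 = 8.95
α = (k/(k−1))·(1 − Σσᵢ²/σ²_T) = (7/6)·(1 − 8.95/30.75) = 0.827

Cronbach's alpha = 0.827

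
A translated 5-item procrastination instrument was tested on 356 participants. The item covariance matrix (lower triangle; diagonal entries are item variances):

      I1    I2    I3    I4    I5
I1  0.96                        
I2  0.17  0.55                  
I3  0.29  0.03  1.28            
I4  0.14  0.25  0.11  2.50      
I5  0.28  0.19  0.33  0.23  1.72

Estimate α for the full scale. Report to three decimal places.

Σσᵢ² = 0.96 + 0.55 + 1.28 + 2.50 + 1.72 = 7.01
Σ_{i<j} σ_ij = 2.02
σ²_T = 7.01 + 2 × 2.02 = 11.05
α = (k/(k−1))·(1 − Σσᵢ²/σ²_T) = (5/4)·(1 − 7.01/11.05) = 0.457

α = 0.457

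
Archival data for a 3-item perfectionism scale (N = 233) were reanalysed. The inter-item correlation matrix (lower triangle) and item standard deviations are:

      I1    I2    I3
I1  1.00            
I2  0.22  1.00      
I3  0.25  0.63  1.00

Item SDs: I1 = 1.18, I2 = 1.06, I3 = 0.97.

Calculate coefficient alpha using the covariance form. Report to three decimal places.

α = 0.617

Σσ²ᵢ = 1.18² + 1.06² + 0.97² = 3.4569
Covariances σ_ij = r_ij · s_i · s_j:
  σ(I1,I2) = 0.22 × 1.18 × 1.06 = 0.2752
  σ(I1,I3) = 0.25 × 1.18 × 0.97 = 0.2861
  σ(I2,I3) = 0.63 × 1.06 × 0.97 = 0.6478
σ²_T = Σσ²ᵢ + 2·Σσ_ij = 3.4569 + 2 × 1.2091 = 5.8751
α = (3/2)·(1 − 3.4569/5.8751) = 0.617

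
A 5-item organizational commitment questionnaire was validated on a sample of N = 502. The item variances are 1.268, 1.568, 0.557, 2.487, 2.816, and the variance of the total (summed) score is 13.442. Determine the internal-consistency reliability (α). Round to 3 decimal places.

Σσ²ᵢ = 1.268 + 1.568 + 0.557 + 2.487 + 2.816 = 8.696
α = (k/(k−1))·(1 − Σσ²ᵢ/total variance) = (5/4)·(1 − 8.696/13.442) = 0.441

α = 0.441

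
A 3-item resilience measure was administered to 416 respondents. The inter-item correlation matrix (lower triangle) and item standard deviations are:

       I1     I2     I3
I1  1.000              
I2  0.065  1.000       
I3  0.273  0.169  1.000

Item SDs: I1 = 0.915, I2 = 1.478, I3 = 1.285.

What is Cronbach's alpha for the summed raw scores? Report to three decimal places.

α = 0.357

Σσ²ᵢ = 0.915² + 1.478² + 1.285² = 4.6729
Covariances σ_ij = r_ij · s_i · s_j:
  σ(I1,I2) = 0.065 × 0.915 × 1.478 = 0.0879
  σ(I1,I3) = 0.273 × 0.915 × 1.285 = 0.3210
  σ(I2,I3) = 0.169 × 1.478 × 1.285 = 0.3210
σ²_T = Σσ²ᵢ + 2·Σσ_ij = 4.6729 + 2 × 0.7299 = 6.1327
α = (3/2)·(1 − 4.6729/6.1327) = 0.357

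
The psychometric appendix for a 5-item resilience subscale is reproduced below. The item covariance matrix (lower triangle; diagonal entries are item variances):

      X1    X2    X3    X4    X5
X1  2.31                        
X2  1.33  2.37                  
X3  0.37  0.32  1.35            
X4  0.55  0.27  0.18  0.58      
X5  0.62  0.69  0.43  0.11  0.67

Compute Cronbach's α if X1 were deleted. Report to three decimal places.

α = 0.595

Remaining items: X2, X3, X4, X5 (k = 4).
Σσᵢ² = 2.37 + 1.35 + 0.58 + 0.67 = 4.97
Var(T) = 4.97 + 2 × 2.00 = 8.97
α (item deleted) = (4/3)·(1 − 4.97/8.97) = 0.595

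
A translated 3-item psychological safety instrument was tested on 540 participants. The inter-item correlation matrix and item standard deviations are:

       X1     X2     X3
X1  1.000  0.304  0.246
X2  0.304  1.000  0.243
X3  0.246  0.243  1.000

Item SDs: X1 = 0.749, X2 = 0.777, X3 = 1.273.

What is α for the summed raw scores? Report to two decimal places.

α = 0.48

Σσ²ᵢ = 0.749² + 0.777² + 1.273² = 2.7853
Covariances σ_ij = r_ij · s_i · s_j:
  σ(X1,X2) = 0.304 × 0.749 × 0.777 = 0.1769
  σ(X1,X3) = 0.246 × 0.749 × 1.273 = 0.2346
  σ(X2,X3) = 0.243 × 0.777 × 1.273 = 0.2404
σ²_T = Σσ²ᵢ + 2·Σσ_ij = 2.7853 + 2 × 0.6519 = 4.0891
α = (3/2)·(1 − 2.7853/4.0891) = 0.48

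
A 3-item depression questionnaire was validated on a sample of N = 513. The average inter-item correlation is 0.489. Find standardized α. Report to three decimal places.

standardized α = 0.742

Standardized α = k·r̄ / (1 + (k−1)·r̄) = 3 × 0.489 / (1 + 2 × 0.489)
  = 1.4670 / 1.9780 = 0.742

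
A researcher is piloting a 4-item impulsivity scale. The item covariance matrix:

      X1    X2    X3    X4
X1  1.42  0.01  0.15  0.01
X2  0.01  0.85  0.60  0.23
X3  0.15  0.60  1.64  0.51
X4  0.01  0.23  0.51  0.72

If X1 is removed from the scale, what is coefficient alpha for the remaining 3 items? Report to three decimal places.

coefficient alpha = 0.683

Remaining items: X2, X3, X4 (k = 3).
Σσ²ᵢ = 0.85 + 1.64 + 0.72 = 3.21
total variance = 3.21 + 2 × 1.34 = 5.89
α (item deleted) = (3/2)·(1 − 3.21/5.89) = 0.683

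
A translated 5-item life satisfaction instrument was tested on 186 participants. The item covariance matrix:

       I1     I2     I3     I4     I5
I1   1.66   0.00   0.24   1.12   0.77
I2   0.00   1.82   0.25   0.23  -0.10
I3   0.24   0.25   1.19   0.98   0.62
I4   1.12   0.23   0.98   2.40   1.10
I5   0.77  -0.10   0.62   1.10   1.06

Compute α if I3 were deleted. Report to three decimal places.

α = 0.631

Remaining items: I1, I2, I4, I5 (k = 4).
sum of item variances = 1.66 + 1.82 + 2.40 + 1.06 = 6.94
σ²_T = 6.94 + 2 × 3.12 = 13.18
α (item deleted) = (4/3)·(1 − 6.94/13.18) = 0.631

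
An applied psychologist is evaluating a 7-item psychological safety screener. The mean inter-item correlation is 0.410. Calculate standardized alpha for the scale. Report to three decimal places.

Standardized α = k·r̄ / (1 + (k−1)·r̄) = 7 × 0.410 / (1 + 6 × 0.410)
  = 2.8700 / 3.4600 = 0.829

standardized alpha = 0.829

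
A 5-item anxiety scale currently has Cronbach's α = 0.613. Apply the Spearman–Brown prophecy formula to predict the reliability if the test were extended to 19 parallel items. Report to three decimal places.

predicted reliability = 0.858

Length factor m = 19/5 = 3.8000
α' = m·α / (1 + (m−1)·α)
   = 19/5 × 0.613 / (1 + (19/5 − 1) × 0.613)
   = 2.3294 / 2.7164 = 0.858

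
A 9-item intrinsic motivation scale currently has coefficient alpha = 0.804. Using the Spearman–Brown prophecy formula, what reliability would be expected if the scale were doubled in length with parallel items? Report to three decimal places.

predicted reliability = 0.891

Length factor m = 2
α' = m·α / (1 + (m−1)·α)
   = 2 × 0.804 / (1 + (2 − 1) × 0.804)
   = 1.6080 / 1.8040 = 0.891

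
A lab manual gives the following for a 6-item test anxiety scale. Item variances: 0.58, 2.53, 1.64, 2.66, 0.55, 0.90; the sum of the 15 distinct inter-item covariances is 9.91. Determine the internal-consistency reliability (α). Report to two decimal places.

α = 0.83

Σσᵢ² = 0.58 + 2.53 + 1.64 + 2.66 + 0.55 + 0.90 = 8.86
Sum of distinct covariances = 9.91
total variance = Σσᵢ² + 2·Σcov = 8.86 + 2 × 9.91 = 28.68
α = (6/5)·(1 − 8.86/28.68) = 0.83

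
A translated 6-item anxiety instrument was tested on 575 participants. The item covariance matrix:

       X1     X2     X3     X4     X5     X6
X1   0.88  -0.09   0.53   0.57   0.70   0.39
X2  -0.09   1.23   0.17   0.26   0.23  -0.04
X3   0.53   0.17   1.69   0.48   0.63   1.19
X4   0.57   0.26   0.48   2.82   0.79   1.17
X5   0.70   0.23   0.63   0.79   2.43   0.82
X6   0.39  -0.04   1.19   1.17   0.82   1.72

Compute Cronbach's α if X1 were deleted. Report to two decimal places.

Cronbach's α = 0.67

Remaining items: X2, X3, X4, X5, X6 (k = 5).
Σσ²ᵢ = 1.23 + 1.69 + 2.82 + 2.43 + 1.72 = 9.89
total variance = 9.89 + 2 × 5.70 = 21.29
α (item deleted) = (5/4)·(1 − 9.89/21.29) = 0.67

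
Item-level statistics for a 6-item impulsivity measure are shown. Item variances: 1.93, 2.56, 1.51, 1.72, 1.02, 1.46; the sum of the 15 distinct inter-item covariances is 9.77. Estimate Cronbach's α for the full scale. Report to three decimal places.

Σσᵢ² = 1.93 + 2.56 + 1.51 + 1.72 + 1.02 + 1.46 = 10.20
Sum of distinct covariances = 9.77
σ²_T = Σσᵢ² + 2·Σcov = 10.20 + 2 × 9.77 = 29.74
α = (6/5)·(1 − 10.20/29.74) = 0.788

Cronbach's α = 0.788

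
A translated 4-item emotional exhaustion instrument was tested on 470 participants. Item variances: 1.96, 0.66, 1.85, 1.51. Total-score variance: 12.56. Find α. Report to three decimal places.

α = 0.699

Σσ²ᵢ = 1.96 + 0.66 + 1.85 + 1.51 = 5.98
α = (k/(k−1))·(1 − Σσ²ᵢ/σ²_total) = (4/3)·(1 − 5.98/12.56) = 0.699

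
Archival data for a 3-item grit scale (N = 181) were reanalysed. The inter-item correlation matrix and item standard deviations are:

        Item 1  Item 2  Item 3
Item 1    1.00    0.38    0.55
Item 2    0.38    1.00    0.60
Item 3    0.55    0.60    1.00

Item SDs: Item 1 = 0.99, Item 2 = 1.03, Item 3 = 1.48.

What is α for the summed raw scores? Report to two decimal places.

Σσ²ᵢ = 0.99² + 1.03² + 1.48² = 4.2314
Covariances σ_ij = r_ij · s_i · s_j:
  σ(Item 1,Item 2) = 0.38 × 0.99 × 1.03 = 0.3875
  σ(Item 1,Item 3) = 0.55 × 0.99 × 1.48 = 0.8059
  σ(Item 2,Item 3) = 0.60 × 1.03 × 1.48 = 0.9146
σ²_T = Σσ²ᵢ + 2·Σσ_ij = 4.2314 + 2 × 2.1080 = 8.4474
α = (3/2)·(1 − 4.2314/8.4474) = 0.75

α = 0.75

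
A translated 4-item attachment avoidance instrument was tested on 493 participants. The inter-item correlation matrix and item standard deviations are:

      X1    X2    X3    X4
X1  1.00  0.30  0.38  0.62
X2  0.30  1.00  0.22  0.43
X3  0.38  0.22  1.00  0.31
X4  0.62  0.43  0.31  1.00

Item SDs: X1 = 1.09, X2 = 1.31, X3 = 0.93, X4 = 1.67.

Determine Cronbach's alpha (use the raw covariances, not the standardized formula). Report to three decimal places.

α = 0.701

Σσ²ᵢ = 1.09² + 1.31² + 0.93² + 1.67² = 6.5580
Covariances σ_ij = r_ij · s_i · s_j:
  σ(X1,X2) = 0.30 × 1.09 × 1.31 = 0.4284
  σ(X1,X3) = 0.38 × 1.09 × 0.93 = 0.3852
  σ(X1,X4) = 0.62 × 1.09 × 1.67 = 1.1286
  σ(X2,X3) = 0.22 × 1.31 × 0.93 = 0.2680
  σ(X2,X4) = 0.43 × 1.31 × 1.67 = 0.9407
  σ(X3,X4) = 0.31 × 0.93 × 1.67 = 0.4815
σ²_T = Σσ²ᵢ + 2·Σσ_ij = 6.5580 + 2 × 3.6324 = 13.8228
α = (4/3)·(1 − 6.5580/13.8228) = 0.701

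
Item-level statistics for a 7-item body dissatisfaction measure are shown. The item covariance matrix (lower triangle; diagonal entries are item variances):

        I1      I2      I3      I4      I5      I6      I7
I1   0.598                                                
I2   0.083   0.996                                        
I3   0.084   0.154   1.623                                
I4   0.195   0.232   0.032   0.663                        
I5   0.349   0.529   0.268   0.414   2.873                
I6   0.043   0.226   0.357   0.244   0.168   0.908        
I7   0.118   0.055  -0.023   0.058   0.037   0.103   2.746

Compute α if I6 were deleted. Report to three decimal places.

Remaining items: I1, I2, I3, I4, I5, I7 (k = 6).
sum of item variances = 0.598 + 0.996 + 1.623 + 0.663 + 2.873 + 2.746 = 9.499
σ²_total = 9.499 + 2 × 2.585 = 14.669
α (item deleted) = (6/5)·(1 − 9.499/14.669) = 0.423

α = 0.423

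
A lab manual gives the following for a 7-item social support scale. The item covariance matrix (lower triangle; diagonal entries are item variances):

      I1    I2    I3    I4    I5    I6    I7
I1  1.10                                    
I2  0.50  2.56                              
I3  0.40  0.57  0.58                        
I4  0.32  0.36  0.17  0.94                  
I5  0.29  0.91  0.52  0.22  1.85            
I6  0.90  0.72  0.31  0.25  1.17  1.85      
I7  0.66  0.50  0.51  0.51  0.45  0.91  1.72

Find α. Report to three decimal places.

α = 0.791

Σσᵢ² = 1.10 + 2.56 + 0.58 + 0.94 + 1.85 + 1.85 + 1.72 = 10.60
Sum of off-diagonal covariances = 11.15
σ²_total = 10.60 + 2 × 11.15 = 32.90
α = (k/(k−1))·(1 − Σσᵢ²/σ²_total) = (7/6)·(1 − 10.60/32.90) = 0.791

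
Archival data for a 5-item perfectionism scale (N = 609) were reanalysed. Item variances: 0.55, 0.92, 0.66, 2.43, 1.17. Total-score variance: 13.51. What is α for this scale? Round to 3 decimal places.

α = 0.720

sum of item variances = 0.55 + 0.92 + 0.66 + 2.43 + 1.17 = 5.73
α = (k/(k−1))·(1 − sum of item variances/total variance) = (5/4)·(1 − 5.73/13.51) = 0.720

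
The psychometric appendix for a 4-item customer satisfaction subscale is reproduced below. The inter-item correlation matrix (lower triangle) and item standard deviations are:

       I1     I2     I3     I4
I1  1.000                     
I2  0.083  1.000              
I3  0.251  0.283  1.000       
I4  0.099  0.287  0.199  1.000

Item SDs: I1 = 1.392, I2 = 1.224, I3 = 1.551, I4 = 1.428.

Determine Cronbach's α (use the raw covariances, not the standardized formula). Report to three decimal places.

Cronbach's α = 0.499

Σσ²ᵢ = 1.392² + 1.224² + 1.551² + 1.428² = 7.8806
Covariances σ_ij = r_ij · s_i · s_j:
  σ(I1,I2) = 0.083 × 1.392 × 1.224 = 0.1414
  σ(I1,I3) = 0.251 × 1.392 × 1.551 = 0.5419
  σ(I1,I4) = 0.099 × 1.392 × 1.428 = 0.1968
  σ(I2,I3) = 0.283 × 1.224 × 1.551 = 0.5373
  σ(I2,I4) = 0.287 × 1.224 × 1.428 = 0.5016
  σ(I3,I4) = 0.199 × 1.551 × 1.428 = 0.4408
σ²_T = Σσ²ᵢ + 2·Σσ_ij = 7.8806 + 2 × 2.3598 = 12.6002
α = (4/3)·(1 − 7.8806/12.6002) = 0.499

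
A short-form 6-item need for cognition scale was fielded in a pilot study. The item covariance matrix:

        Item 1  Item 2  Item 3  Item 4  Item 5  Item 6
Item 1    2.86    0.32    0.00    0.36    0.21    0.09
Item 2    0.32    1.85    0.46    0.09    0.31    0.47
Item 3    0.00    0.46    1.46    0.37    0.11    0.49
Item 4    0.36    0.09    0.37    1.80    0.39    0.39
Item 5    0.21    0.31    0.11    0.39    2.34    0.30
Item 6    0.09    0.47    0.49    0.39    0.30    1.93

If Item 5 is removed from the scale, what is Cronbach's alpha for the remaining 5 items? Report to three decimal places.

Remaining items: Item 1, Item 2, Item 3, Item 4, Item 6 (k = 5).
Σσᵢ² = 2.86 + 1.85 + 1.46 + 1.80 + 1.93 = 9.90
σ²_total = 9.90 + 2 × 3.04 = 15.98
α (item deleted) = (5/4)·(1 − 9.90/15.98) = 0.476

α = 0.476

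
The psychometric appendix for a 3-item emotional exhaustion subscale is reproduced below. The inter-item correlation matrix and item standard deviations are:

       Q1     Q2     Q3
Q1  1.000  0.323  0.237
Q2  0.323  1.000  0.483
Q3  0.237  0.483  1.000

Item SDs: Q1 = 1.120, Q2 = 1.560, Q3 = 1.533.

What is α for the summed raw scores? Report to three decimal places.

α = 0.620

Σσ²ᵢ = 1.120² + 1.560² + 1.533² = 6.0381
Covariances σ_ij = r_ij · s_i · s_j:
  σ(Q1,Q2) = 0.323 × 1.120 × 1.560 = 0.5643
  σ(Q1,Q3) = 0.237 × 1.120 × 1.533 = 0.4069
  σ(Q2,Q3) = 0.483 × 1.560 × 1.533 = 1.1551
σ²_T = Σσ²ᵢ + 2·Σσ_ij = 6.0381 + 2 × 2.1263 = 10.2907
α = (3/2)·(1 − 6.0381/10.2907) = 0.620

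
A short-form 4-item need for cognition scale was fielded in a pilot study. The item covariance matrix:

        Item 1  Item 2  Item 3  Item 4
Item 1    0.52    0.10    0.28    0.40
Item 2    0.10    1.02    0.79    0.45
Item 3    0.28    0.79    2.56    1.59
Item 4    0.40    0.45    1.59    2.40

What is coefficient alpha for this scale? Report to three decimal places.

coefficient alpha = 0.702

ΣVar(i) = 0.52 + 1.02 + 2.56 + 2.40 = 6.50
Sum of off-diagonal covariances = 3.61
σ²_T = 6.50 + 2 × 3.61 = 13.72
α = (k/(k−1))·(1 − ΣVar(i)/σ²_T) = (4/3)·(1 − 6.50/13.72) = 0.702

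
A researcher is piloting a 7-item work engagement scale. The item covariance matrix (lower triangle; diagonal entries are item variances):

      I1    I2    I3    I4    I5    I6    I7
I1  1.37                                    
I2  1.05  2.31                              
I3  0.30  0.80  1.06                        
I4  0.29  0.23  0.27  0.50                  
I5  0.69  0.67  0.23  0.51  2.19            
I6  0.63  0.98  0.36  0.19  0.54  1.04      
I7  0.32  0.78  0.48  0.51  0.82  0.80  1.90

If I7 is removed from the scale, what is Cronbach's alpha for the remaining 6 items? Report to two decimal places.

Cronbach's alpha = 0.78

Remaining items: I1, I2, I3, I4, I5, I6 (k = 6).
Σσᵢ² = 1.37 + 2.31 + 1.06 + 0.50 + 2.19 + 1.04 = 8.47
σ²_total = 8.47 + 2 × 7.74 = 23.95
α (item deleted) = (6/5)·(1 − 8.47/23.95) = 0.78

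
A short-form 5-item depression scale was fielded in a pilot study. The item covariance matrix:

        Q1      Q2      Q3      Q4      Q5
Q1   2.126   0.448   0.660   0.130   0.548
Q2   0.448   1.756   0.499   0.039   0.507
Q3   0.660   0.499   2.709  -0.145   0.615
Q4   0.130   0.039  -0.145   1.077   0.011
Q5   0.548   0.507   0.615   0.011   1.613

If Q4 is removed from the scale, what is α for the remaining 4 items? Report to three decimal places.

α = 0.592

Remaining items: Q1, Q2, Q3, Q5 (k = 4).
Σσᵢ² = 2.126 + 1.756 + 2.709 + 1.613 = 8.204
Var(T) = 8.204 + 2 × 3.277 = 14.758
α (item deleted) = (4/3)·(1 − 8.204/14.758) = 0.592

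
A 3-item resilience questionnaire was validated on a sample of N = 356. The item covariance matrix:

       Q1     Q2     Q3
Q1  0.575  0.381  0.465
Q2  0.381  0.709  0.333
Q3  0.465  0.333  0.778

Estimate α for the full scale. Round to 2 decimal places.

ΣVar(i) = 0.575 + 0.709 + 0.778 = 2.062
Sum of off-diagonal covariances = 1.179
σ²_T = 2.062 + 2 × 1.179 = 4.420
α = (k/(k−1))·(1 − ΣVar(i)/σ²_T) = (3/2)·(1 − 2.062/4.420) = 0.80

α = 0.80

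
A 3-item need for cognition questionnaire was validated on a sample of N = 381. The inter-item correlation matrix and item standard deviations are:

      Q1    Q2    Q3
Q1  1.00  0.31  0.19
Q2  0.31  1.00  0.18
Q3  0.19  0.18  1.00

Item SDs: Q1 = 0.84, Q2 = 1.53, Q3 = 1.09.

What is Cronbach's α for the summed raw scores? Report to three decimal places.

Σσ²ᵢ = 0.84² + 1.53² + 1.09² = 4.2346
Covariances σ_ij = r_ij · s_i · s_j:
  σ(Q1,Q2) = 0.31 × 0.84 × 1.53 = 0.3984
  σ(Q1,Q3) = 0.19 × 0.84 × 1.09 = 0.1740
  σ(Q2,Q3) = 0.18 × 1.53 × 1.09 = 0.3002
σ²_T = Σσ²ᵢ + 2·Σσ_ij = 4.2346 + 2 × 0.8726 = 5.9798
α = (3/2)·(1 − 4.2346/5.9798) = 0.438

Cronbach's α = 0.438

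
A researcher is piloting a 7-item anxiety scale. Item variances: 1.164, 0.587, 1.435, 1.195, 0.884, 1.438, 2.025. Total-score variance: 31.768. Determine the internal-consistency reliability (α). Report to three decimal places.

sum of item variances = 1.164 + 0.587 + 1.435 + 1.195 + 0.884 + 1.438 + 2.025 = 8.728
α = (k/(k−1))·(1 − sum of item variances/total variance) = (7/6)·(1 − 8.728/31.768) = 0.846

α = 0.846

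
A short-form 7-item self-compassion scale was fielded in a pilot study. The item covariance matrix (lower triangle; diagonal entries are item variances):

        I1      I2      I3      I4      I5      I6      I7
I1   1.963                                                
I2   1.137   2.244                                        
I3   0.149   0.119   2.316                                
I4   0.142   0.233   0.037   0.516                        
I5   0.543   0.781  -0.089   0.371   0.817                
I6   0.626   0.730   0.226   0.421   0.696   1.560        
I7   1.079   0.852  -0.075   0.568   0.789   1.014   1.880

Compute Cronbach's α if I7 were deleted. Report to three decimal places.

α = 0.678

Remaining items: I1, I2, I3, I4, I5, I6 (k = 6).
Σσ²ᵢ = 1.963 + 2.244 + 2.316 + 0.516 + 0.817 + 1.560 = 9.416
σ²_T = 9.416 + 2 × 6.122 = 21.660
α (item deleted) = (6/5)·(1 − 9.416/21.660) = 0.678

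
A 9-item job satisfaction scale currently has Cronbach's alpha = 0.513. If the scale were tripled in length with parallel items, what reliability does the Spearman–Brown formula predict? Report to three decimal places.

predicted reliability = 0.760

Length factor m = 3
α' = m·α / (1 + (m−1)·α)
   = 3 × 0.513 / (1 + (3 − 1) × 0.513)
   = 1.5390 / 2.0260 = 0.760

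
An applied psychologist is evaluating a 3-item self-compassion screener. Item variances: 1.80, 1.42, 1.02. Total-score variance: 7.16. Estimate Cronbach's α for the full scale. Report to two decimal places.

α = 0.61

ΣVar(i) = 1.80 + 1.42 + 1.02 = 4.24
α = (k/(k−1))·(1 − ΣVar(i)/σ²_total) = (3/2)·(1 − 4.24/7.16) = 0.61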